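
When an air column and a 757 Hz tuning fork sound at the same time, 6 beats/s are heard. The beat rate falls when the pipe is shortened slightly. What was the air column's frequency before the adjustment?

751 Hz

|f − 757| = 6, so the air column was at either 751 Hz or 763 Hz.
A shorter pipe has a higher fundamental; the adjustment raises the air column's frequency.
The beat rate fell, so the adjustment moved the air column toward 757 Hz — it must have started below the reference.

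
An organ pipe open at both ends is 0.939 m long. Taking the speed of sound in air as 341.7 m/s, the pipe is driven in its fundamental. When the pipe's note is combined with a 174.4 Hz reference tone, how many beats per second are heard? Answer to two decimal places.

7.55 Hz

Open pipe: f_n = n·v/(2L) = 1·341.7/(2·0.939) = 181.9489 Hz.
f_beat = |181.9489 − 174.4| = 7.55 Hz.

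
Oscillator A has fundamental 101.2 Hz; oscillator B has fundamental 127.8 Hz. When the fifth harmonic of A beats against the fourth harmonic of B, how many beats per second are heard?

Fifth harmonic of the first: 5·101.2 = 506.0 Hz.
Fourth harmonic of the second: 4·127.8 = 511.2 Hz.
f_beat = |506.0 − 511.2| = 5.2 Hz.

5.2 Hz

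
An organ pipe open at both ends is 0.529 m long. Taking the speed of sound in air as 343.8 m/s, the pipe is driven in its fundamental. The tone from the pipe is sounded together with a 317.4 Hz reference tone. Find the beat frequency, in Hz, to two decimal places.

7.55 Hz

Open pipe: f_n = n·v/(2L) = 1·343.8/(2·0.529) = 324.9527 Hz.
f_beat = |324.9527 − 317.4| = 7.55 Hz.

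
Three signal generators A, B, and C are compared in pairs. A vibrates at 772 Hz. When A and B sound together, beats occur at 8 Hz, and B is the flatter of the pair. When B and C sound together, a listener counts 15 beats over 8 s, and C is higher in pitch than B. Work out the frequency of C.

B is below A, so f_B = 772 − 8 = 764 Hz.
B–C: Beat frequency = 15/8 = 1.875 Hz.
C is above B, so f_C = 764 + 1.875 = 765.875 Hz.

765.875 Hz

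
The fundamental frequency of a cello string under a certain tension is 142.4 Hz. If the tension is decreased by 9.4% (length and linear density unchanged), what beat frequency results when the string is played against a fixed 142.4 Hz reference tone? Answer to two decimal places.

For a string, f ∝ √T, so the new frequency is 142.4·√0.906 = 135.5421 Hz.
f_beat = |135.5421 − 142.4| = 6.86 Hz.

6.86 Hz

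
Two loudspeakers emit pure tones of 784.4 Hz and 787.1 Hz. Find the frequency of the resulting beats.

Beats arise from superposition of two nearby frequencies; the beat rate is |f₁ − f₂|.
|784.4 − 787.1| = 2.7 Hz.

2.7 Hz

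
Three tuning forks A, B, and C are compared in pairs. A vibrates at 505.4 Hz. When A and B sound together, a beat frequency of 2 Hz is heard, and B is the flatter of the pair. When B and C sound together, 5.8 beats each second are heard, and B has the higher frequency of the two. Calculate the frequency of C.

B is below A, so f_B = 505.4 − 2 = 503.4 Hz.
C is below B, so f_C = 503.4 − 5.8 = 497.6 Hz.

497.6 Hz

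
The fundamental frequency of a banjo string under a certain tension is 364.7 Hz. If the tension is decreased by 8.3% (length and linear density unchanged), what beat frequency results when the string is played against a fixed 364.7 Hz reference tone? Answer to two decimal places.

15.46 Hz

For a string, f ∝ √T, so the new frequency is 364.7·√0.917 = 349.2371 Hz.
f_beat = |349.2371 − 364.7| = 15.46 Hz.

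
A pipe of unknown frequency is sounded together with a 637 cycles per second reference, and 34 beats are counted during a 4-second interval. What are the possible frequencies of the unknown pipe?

628.5 Hz or 645.5 Hz

Beat frequency = 34/4 = 8.5 Hz.
|f − 637| = 8.5, so f = 637 ± 8.5.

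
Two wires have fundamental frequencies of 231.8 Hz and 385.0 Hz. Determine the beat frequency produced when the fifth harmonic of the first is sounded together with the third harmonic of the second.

Fifth harmonic of the first: 5·231.8 = 1159.0 Hz.
Third harmonic of the second: 3·385.0 = 1155.0 Hz.
f_beat = |1159.0 − 1155.0| = 4.0 Hz.

4.0 Hz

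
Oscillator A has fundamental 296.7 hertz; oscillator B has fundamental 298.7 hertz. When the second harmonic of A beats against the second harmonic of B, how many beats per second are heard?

4.0 Hz

Second harmonic of the first: 2·296.7 = 593.4 Hz.
Second harmonic of the second: 2·298.7 = 597.4 Hz.
f_beat = |593.4 − 597.4| = 4.0 Hz.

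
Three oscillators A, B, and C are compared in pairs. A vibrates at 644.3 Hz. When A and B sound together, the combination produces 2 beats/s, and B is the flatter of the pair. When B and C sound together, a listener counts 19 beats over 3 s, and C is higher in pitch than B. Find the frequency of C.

648.6333 Hz

B is below A, so f_B = 644.3 − 2 = 642.3 Hz.
B–C: Beat frequency = 19/3 = 6.3333 Hz.
C is above B, so f_C = 642.3 + 6.3333 = 648.6333 Hz.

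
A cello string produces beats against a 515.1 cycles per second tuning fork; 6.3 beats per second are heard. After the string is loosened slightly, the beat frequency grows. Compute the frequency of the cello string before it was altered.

508.8 Hz

|f − 515.1| = 6.3, so the cello string was at either 508.8 Hz or 521.4 Hz.
Reducing tension lowers a string's frequency; the adjustment lowers the cello string's frequency.
The beat rate rose, so the adjustment moved the cello string further from 515.1 Hz — it was already below the reference.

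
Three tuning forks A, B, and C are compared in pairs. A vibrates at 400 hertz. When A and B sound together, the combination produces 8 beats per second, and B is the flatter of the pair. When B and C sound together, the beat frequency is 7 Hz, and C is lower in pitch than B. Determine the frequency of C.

385 Hz

B is below A, so f_B = 400 − 8 = 392 Hz.
C is below B, so f_C = 392 − 7 = 385 Hz.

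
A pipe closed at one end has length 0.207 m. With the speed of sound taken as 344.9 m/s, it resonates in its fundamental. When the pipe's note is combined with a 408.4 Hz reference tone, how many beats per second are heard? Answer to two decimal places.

Closed pipe (odd harmonics): f_n = n·v/(4L) = 1·344.9/(4·0.207) = 416.5459 Hz.
f_beat = |416.5459 − 408.4| = 8.15 Hz.

8.15 Hz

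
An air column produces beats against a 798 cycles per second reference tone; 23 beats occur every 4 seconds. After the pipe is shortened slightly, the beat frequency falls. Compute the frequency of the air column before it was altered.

792.25 Hz

Beat frequency = 23/4 = 5.75 Hz.
|f − 798| = 5.75, so the air column was at either 792.25 Hz or 803.75 Hz.
A shorter pipe has a higher fundamental; the adjustment raises the air column's frequency.
The beat rate fell, so the adjustment moved the air column toward 798 Hz — it must have started below the reference.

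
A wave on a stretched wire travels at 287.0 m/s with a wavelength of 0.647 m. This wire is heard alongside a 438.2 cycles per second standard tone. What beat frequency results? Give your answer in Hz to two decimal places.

Source frequency f = v/λ = 287.0/0.647 = 443.5858 Hz.
f_beat = |443.5858 − 438.2| = 5.39 Hz.

5.39 Hz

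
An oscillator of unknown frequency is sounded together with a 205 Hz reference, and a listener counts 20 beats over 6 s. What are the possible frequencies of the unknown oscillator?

201.6667 Hz or 208.3333 Hz

Beat frequency = 20/6 = 3.3333 Hz.
|f − 205| = 3.3333, so f = 205 ± 3.3333.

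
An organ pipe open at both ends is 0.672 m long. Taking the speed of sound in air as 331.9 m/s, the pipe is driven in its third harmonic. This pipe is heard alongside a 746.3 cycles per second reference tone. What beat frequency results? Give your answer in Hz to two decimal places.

Open pipe: f_n = n·v/(2L) = 3·331.9/(2·0.672) = 740.8482 Hz.
f_beat = |740.8482 − 746.3| = 5.45 Hz.

5.45 Hz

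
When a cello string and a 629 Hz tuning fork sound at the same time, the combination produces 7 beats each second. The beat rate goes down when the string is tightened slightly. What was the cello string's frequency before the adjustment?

622 Hz

|f − 629| = 7, so the cello string was at either 622 Hz or 636 Hz.
Increasing tension raises a string's frequency; the adjustment raises the cello string's frequency.
The beat rate fell, so the adjustment moved the cello string toward 629 Hz — it must have started below the reference.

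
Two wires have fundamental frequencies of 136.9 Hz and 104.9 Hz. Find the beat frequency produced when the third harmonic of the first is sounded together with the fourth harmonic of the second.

8.9 Hz

Third harmonic of the first: 3·136.9 = 410.7 Hz.
Fourth harmonic of the second: 4·104.9 = 419.6 Hz.
f_beat = |410.7 − 419.6| = 8.9 Hz.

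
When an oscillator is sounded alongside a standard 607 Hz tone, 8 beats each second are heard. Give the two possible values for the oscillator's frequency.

|f − 607| = 8, so f = 607 ± 8.

599 Hz or 615 Hz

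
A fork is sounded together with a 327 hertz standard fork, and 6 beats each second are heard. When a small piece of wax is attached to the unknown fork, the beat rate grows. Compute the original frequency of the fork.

321 Hz

|f − 327| = 6, so the fork was at either 321 Hz or 333 Hz.
Loading a fork with wax lowers its frequency; the adjustment lowers the fork's frequency.
The beat rate rose, so the adjustment moved the fork further from 327 Hz — it was already below the reference.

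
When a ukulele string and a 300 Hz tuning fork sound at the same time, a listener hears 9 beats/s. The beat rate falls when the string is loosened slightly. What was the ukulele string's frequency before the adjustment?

|f − 300| = 9, so the ukulele string was at either 291 Hz or 309 Hz.
Reducing tension lowers a string's frequency; the adjustment lowers the ukulele string's frequency.
The beat rate fell, so the adjustment moved the ukulele string toward 300 Hz — it must have started above the reference.

309 Hz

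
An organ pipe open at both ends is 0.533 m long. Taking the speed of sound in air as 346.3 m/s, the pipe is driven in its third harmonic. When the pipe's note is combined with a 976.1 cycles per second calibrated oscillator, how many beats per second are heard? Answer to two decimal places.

1.52 Hz

Open pipe: f_n = n·v/(2L) = 3·346.3/(2·0.533) = 974.5779 Hz.
f_beat = |974.5779 − 976.1| = 1.52 Hz.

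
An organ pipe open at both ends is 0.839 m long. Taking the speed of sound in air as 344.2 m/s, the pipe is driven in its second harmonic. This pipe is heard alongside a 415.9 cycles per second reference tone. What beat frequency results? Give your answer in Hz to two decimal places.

Open pipe: f_n = n·v/(2L) = 2·344.2/(2·0.839) = 410.2503 Hz.
f_beat = |410.2503 − 415.9| = 5.65 Hz.

5.65 Hz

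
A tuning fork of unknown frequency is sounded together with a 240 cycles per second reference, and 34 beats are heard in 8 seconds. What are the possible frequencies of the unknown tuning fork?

235.75 Hz or 244.25 Hz

Beat frequency = 34/8 = 4.25 Hz.
|f − 240| = 4.25, so f = 240 ± 4.25.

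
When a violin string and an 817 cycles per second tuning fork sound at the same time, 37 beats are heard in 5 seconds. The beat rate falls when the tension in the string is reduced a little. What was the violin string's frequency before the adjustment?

824.4 Hz

Beat frequency = 37/5 = 7.4 Hz.
|f − 817| = 7.4, so the violin string was at either 809.6 Hz or 824.4 Hz.
Lower tension means lower frequency; the adjustment lowers the violin string's frequency.
The beat rate fell, so the adjustment moved the violin string toward 817 Hz — it must have started above the reference.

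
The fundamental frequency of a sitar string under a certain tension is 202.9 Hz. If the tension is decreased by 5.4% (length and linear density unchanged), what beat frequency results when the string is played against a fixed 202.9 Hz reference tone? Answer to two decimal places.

For a string, f ∝ √T, so the new frequency is 202.9·√0.946 = 197.3457 Hz.
f_beat = |197.3457 − 202.9| = 5.55 Hz.

5.55 Hz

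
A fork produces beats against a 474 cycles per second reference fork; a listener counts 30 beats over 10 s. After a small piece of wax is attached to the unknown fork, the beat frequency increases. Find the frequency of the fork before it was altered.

Beat frequency = 30/10 = 3 Hz.
|f − 474| = 3, so the fork was at either 471 Hz or 477 Hz.
Loading a fork with wax lowers its frequency; the adjustment lowers the fork's frequency.
The beat rate rose, so the adjustment moved the fork further from 474 Hz — it was already below the reference.

471 Hz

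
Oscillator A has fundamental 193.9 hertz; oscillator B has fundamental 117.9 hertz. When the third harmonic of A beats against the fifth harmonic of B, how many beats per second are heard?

Third harmonic of the first: 3·193.9 = 581.7 Hz.
Fifth harmonic of the second: 5·117.9 = 589.5 Hz.
f_beat = |581.7 − 589.5| = 7.8 Hz.

7.8 Hz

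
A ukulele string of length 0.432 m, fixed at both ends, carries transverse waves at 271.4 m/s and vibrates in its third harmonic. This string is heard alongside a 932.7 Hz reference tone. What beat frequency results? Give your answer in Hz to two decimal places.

For a string fixed at both ends, f_n = n·v/(2L) = 3·271.4/(2·0.432) = 942.3611 Hz.
f_beat = |942.3611 − 932.7| = 9.66 Hz.

9.66 Hz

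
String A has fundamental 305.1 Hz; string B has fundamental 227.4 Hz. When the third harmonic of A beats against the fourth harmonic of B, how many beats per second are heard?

Third harmonic of the first: 3·305.1 = 915.3 Hz.
Fourth harmonic of the second: 4·227.4 = 909.6 Hz.
f_beat = |915.3 − 909.6| = 5.7 Hz.

5.7 Hz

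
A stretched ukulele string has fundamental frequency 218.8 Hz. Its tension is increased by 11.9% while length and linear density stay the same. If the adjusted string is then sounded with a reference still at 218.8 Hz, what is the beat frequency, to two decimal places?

For a string, f ∝ √T, so the new frequency is 218.8·√1.119 = 231.4528 Hz.
f_beat = |231.4528 − 218.8| = 12.65 Hz.

12.65 Hz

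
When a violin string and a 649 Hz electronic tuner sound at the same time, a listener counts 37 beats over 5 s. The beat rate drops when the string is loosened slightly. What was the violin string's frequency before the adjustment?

Beat frequency = 37/5 = 7.4 Hz.
|f − 649| = 7.4, so the violin string was at either 641.6 Hz or 656.4 Hz.
Reducing tension lowers a string's frequency; the adjustment lowers the violin string's frequency.
The beat rate fell, so the adjustment moved the violin string toward 649 Hz — it must have started above the reference.

656.4 Hz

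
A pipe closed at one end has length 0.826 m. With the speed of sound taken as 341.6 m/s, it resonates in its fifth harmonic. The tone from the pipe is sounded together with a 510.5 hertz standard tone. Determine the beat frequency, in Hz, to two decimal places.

6.45 Hz

Closed pipe (odd harmonics): f_n = n·v/(4L) = 5·341.6/(4·0.826) = 516.9492 Hz.
f_beat = |516.9492 − 510.5| = 6.45 Hz.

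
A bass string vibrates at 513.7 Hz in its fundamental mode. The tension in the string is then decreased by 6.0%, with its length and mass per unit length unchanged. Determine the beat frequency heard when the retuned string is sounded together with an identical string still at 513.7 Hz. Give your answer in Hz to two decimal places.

15.65 Hz

For a string, f ∝ √T, so the new frequency is 513.7·√0.940 = 498.0506 Hz.
f_beat = |498.0506 − 513.7| = 15.65 Hz.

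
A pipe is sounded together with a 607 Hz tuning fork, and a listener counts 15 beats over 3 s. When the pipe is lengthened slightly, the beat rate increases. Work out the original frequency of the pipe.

Beat frequency = 15/3 = 5 Hz.
|f − 607| = 5, so the pipe was at either 602 Hz or 612 Hz.
A longer pipe has a lower fundamental; the adjustment lowers the pipe's frequency.
The beat rate rose, so the adjustment moved the pipe further from 607 Hz — it was already below the reference.

602 Hz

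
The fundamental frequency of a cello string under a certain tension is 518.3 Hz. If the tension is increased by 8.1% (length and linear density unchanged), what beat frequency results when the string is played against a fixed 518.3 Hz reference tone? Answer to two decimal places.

20.58 Hz

For a string, f ∝ √T, so the new frequency is 518.3·√1.081 = 538.8825 Hz.
f_beat = |538.8825 − 518.3| = 20.58 Hz.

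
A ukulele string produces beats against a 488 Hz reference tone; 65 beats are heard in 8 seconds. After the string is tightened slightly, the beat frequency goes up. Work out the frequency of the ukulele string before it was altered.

Beat frequency = 65/8 = 8.125 Hz.
|f − 488| = 8.125, so the ukulele string was at either 479.875 Hz or 496.125 Hz.
Increasing tension raises a string's frequency; the adjustment raises the ukulele string's frequency.
The beat rate rose, so the adjustment moved the ukulele string further from 488 Hz — it was already above the reference.

496.125 Hz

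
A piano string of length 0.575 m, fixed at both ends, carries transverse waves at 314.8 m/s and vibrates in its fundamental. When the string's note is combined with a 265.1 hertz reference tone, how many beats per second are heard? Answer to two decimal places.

8.64 Hz

For a string fixed at both ends, f_n = n·v/(2L) = 1·314.8/(2·0.575) = 273.7391 Hz.
f_beat = |273.7391 − 265.1| = 8.64 Hz.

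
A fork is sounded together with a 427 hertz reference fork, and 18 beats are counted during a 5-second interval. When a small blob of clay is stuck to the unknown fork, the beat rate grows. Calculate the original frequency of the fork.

423.4 Hz

Beat frequency = 18/5 = 3.6 Hz.
|f − 427| = 3.6, so the fork was at either 423.4 Hz or 430.6 Hz.
Adding mass to a fork lowers its frequency; the adjustment lowers the fork's frequency.
The beat rate rose, so the adjustment moved the fork further from 427 Hz — it was already below the reference.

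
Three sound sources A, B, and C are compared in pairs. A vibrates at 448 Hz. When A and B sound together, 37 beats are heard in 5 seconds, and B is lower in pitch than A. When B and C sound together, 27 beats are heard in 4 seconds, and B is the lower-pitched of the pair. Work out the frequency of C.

447.35 Hz

A–B: Beat frequency = 37/5 = 7.4 Hz.
B is below A, so f_B = 448 − 7.4 = 440.6 Hz.
B–C: Beat frequency = 27/4 = 6.75 Hz.
C is above B, so f_C = 440.6 + 6.75 = 447.35 Hz.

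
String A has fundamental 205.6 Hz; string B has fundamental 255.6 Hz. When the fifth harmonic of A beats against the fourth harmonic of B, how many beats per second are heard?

Fifth harmonic of the first: 5·205.6 = 1028.0 Hz.
Fourth harmonic of the second: 4·255.6 = 1022.4 Hz.
f_beat = |1028.0 − 1022.4| = 5.6 Hz.

5.6 Hz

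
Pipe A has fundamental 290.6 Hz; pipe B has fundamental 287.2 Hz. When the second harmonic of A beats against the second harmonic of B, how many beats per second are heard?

6.8 Hz

Second harmonic of the first: 2·290.6 = 581.2 Hz.
Second harmonic of the second: 2·287.2 = 574.4 Hz.
f_beat = |581.2 − 574.4| = 6.8 Hz.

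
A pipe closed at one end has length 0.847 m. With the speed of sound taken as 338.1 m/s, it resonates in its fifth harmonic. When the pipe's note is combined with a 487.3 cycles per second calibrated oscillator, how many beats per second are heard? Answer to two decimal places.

11.67 Hz

Closed pipe (odd harmonics): f_n = n·v/(4L) = 5·338.1/(4·0.847) = 498.9669 Hz.
f_beat = |498.9669 − 487.3| = 11.67 Hz.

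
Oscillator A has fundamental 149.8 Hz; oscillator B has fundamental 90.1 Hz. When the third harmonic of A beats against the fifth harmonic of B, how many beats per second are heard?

Third harmonic of the first: 3·149.8 = 449.4 Hz.
Fifth harmonic of the second: 5·90.1 = 450.5 Hz.
f_beat = |449.4 − 450.5| = 1.1 Hz.

1.1 Hz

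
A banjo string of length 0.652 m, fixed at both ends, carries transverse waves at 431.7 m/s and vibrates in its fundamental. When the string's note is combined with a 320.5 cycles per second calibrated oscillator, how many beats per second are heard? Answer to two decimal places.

10.56 Hz

For a string fixed at both ends, f_n = n·v/(2L) = 1·431.7/(2·0.652) = 331.0583 Hz.
f_beat = |331.0583 − 320.5| = 10.56 Hz.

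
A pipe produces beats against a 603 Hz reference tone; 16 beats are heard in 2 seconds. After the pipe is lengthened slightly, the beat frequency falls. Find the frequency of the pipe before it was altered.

611 Hz

Beat frequency = 16/2 = 8 Hz.
|f − 603| = 8, so the pipe was at either 595 Hz or 611 Hz.
A longer pipe has a lower fundamental; the adjustment lowers the pipe's frequency.
The beat rate fell, so the adjustment moved the pipe toward 603 Hz — it must have started above the reference.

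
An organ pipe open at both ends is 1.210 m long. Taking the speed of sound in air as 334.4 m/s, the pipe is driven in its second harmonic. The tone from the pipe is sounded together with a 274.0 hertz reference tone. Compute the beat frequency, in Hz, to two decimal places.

Open pipe: f_n = n·v/(2L) = 2·334.4/(2·1.210) = 276.3636 Hz.
f_beat = |276.3636 − 274.0| = 2.36 Hz.

2.36 Hz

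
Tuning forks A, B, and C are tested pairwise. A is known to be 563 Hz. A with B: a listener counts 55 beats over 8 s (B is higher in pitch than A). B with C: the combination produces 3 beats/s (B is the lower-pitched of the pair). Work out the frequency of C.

A–B: Beat frequency = 55/8 = 6.875 Hz.
B is above A, so f_B = 563 + 6.875 = 569.875 Hz.
C is above B, so f_C = 569.875 + 3 = 572.875 Hz.

572.875 Hz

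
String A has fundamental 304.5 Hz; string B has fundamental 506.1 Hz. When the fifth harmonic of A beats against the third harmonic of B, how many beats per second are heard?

4.2 Hz

Fifth harmonic of the first: 5·304.5 = 1522.5 Hz.
Third harmonic of the second: 3·506.1 = 1518.3 Hz.
f_beat = |1522.5 − 1518.3| = 4.2 Hz.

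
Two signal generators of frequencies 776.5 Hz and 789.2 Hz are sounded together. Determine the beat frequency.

12.7 Hz

The beat frequency equals the magnitude of the frequency difference.
|776.5 − 789.2| = 12.7 Hz.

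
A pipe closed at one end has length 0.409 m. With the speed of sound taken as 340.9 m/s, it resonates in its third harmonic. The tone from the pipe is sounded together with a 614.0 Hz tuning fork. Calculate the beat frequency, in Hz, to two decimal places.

11.12 Hz

Closed pipe (odd harmonics): f_n = n·v/(4L) = 3·340.9/(4·0.409) = 625.1222 Hz.
f_beat = |625.1222 − 614.0| = 11.12 Hz.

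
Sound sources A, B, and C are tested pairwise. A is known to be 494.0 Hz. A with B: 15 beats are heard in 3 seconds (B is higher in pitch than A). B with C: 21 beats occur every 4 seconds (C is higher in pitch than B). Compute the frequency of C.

A–B: Beat frequency = 15/3 = 5 Hz.
B is above A, so f_B = 494.0 + 5 = 499 Hz.
B–C: Beat frequency = 21/4 = 5.25 Hz.
C is above B, so f_C = 499 + 5.25 = 504.25 Hz.

504.25 Hz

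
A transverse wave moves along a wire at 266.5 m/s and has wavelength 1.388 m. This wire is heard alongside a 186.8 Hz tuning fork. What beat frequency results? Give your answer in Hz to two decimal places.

5.20 Hz

Source frequency f = v/λ = 266.5/1.388 = 192.0029 Hz.
f_beat = |192.0029 − 186.8| = 5.20 Hz.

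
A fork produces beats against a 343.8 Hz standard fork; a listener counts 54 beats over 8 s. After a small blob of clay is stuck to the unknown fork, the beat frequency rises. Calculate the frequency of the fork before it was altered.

Beat frequency = 54/8 = 6.75 Hz.
|f − 343.8| = 6.75, so the fork was at either 337.05 Hz or 350.55 Hz.
Adding mass to a fork lowers its frequency; the adjustment lowers the fork's frequency.
The beat rate rose, so the adjustment moved the fork further from 343.8 Hz — it was already below the reference.

337.05 Hz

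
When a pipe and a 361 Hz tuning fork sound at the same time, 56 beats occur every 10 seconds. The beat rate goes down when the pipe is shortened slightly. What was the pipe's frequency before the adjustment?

Beat frequency = 56/10 = 5.6 Hz.
|f − 361| = 5.6, so the pipe was at either 355.4 Hz or 366.6 Hz.
A shorter pipe has a higher fundamental; the adjustment raises the pipe's frequency.
The beat rate fell, so the adjustment moved the pipe toward 361 Hz — it must have started below the reference.

355.4 Hz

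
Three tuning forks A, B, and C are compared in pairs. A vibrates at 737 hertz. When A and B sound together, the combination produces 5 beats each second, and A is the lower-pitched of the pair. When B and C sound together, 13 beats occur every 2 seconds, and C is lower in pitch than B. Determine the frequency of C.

735.5 Hz

B is above A, so f_B = 737 + 5 = 742 Hz.
B–C: Beat frequency = 13/2 = 6.5 Hz.
C is below B, so f_C = 742 − 6.5 = 735.5 Hz.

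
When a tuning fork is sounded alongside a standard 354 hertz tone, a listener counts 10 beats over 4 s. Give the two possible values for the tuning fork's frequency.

Beat frequency = 10/4 = 2.5 Hz.
|f − 354| = 2.5, so f = 354 ± 2.5.

351.5 Hz or 356.5 Hz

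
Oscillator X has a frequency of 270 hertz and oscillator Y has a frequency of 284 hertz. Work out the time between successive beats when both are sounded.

0.071 s

f_beat = |270 − 284| = 14 Hz.
Beat period T = 1 / f_beat = 1 / 14 s.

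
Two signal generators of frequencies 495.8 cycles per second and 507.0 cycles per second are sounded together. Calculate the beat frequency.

11.2 Hz

Beats arise from superposition of two nearby frequencies; the beat rate is |f₁ − f₂|.
|495.8 − 507.0| = 11.2 Hz.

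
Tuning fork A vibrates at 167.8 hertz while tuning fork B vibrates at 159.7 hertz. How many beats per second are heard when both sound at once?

8.1 Hz

f_beat = |f₁ − f₂|.
|167.8 − 159.7| = 8.1 Hz.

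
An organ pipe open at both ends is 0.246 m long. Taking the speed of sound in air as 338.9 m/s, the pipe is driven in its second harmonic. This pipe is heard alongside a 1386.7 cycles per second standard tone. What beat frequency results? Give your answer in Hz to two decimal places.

Open pipe: f_n = n·v/(2L) = 2·338.9/(2·0.246) = 1377.6423 Hz.
f_beat = |1377.6423 − 1386.7| = 9.06 Hz.

9.06 Hz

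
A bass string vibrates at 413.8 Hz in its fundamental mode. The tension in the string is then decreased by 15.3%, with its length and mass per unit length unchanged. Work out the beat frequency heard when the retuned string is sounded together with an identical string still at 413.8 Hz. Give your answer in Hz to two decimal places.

32.97 Hz

For a string, f ∝ √T, so the new frequency is 413.8·√0.847 = 380.8309 Hz.
f_beat = |380.8309 − 413.8| = 32.97 Hz.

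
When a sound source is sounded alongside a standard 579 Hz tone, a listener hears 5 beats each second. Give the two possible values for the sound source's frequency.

|f − 579| = 5, so f = 579 ± 5.

574 Hz or 584 Hz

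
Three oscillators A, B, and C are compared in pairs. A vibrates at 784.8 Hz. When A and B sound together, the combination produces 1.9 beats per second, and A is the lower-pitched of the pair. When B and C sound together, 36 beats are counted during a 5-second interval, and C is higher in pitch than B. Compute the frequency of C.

793.9 Hz

B is above A, so f_B = 784.8 + 1.9 = 786.7 Hz.
B–C: Beat frequency = 36/5 = 7.2 Hz.
C is above B, so f_C = 786.7 + 7.2 = 793.9 Hz.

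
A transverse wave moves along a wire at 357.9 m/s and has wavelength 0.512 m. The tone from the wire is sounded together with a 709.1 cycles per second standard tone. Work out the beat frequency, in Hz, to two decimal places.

10.08 Hz

Source frequency f = v/λ = 357.9/0.512 = 699.0234 Hz.
f_beat = |699.0234 − 709.1| = 10.08 Hz.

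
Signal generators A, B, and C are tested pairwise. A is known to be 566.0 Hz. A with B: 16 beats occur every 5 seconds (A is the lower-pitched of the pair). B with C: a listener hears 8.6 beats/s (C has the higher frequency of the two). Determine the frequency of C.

577.8 Hz

A–B: Beat frequency = 16/5 = 3.2 Hz.
B is above A, so f_B = 566.0 + 3.2 = 569.2 Hz.
C is above B, so f_C = 569.2 + 8.6 = 577.8 Hz.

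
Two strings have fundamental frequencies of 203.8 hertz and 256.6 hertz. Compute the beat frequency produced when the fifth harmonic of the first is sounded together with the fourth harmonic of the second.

Fifth harmonic of the first: 5·203.8 = 1019.0 Hz.
Fourth harmonic of the second: 4·256.6 = 1026.4 Hz.
f_beat = |1019.0 − 1026.4| = 7.4 Hz.

7.4 Hz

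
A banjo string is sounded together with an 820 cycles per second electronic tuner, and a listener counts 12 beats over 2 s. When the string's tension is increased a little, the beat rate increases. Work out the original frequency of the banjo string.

Beat frequency = 12/2 = 6 Hz.
|f − 820| = 6, so the banjo string was at either 814 Hz or 826 Hz.
Higher tension means higher frequency; the adjustment raises the banjo string's frequency.
The beat rate rose, so the adjustment moved the banjo string further from 820 Hz — it was already above the reference.

826 Hz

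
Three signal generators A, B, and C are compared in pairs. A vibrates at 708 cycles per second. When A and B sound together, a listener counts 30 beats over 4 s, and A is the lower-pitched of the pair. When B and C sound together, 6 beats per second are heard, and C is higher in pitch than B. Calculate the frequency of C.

721.5 Hz

A–B: Beat frequency = 30/4 = 7.5 Hz.
B is above A, so f_B = 708 + 7.5 = 715.5 Hz.
C is above B, so f_C = 715.5 + 6 = 721.5 Hz.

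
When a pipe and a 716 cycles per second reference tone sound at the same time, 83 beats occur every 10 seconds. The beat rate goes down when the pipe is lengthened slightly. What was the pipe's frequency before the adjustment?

Beat frequency = 83/10 = 8.3 Hz.
|f − 716| = 8.3, so the pipe was at either 707.7 Hz or 724.3 Hz.
A longer pipe has a lower fundamental; the adjustment lowers the pipe's frequency.
The beat rate fell, so the adjustment moved the pipe toward 716 Hz — it must have started above the reference.

724.3 Hz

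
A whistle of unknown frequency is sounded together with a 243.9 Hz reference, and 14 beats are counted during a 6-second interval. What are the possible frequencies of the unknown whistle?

Beat frequency = 14/6 = 2.3333 Hz.
|f − 243.9| = 2.3333, so f = 243.9 ± 2.3333.

241.5667 Hz or 246.2333 Hz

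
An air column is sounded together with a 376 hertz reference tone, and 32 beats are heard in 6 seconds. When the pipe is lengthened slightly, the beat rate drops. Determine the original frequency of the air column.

Beat frequency = 32/6 = 5.3333 Hz.
|f − 376| = 5.3333, so the air column was at either 370.6667 Hz or 381.3333 Hz.
A longer pipe has a lower fundamental; the adjustment lowers the air column's frequency.
The beat rate fell, so the adjustment moved the air column toward 376 Hz — it must have started above the reference.

381.3333 Hz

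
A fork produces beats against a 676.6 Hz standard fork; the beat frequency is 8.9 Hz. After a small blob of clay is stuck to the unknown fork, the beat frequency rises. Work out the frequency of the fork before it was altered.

|f − 676.6| = 8.9, so the fork was at either 667.7 Hz or 685.5 Hz.
Adding mass to a fork lowers its frequency; the adjustment lowers the fork's frequency.
The beat rate rose, so the adjustment moved the fork further from 676.6 Hz — it was already below the reference.

667.7 Hz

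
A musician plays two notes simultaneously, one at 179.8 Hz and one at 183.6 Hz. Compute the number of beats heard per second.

f_beat = |f₁ − f₂|.
|179.8 − 183.6| = 3.8 Hz.

3.8 Hz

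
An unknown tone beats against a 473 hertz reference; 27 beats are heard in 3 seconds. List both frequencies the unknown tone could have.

Beat frequency = 27/3 = 9 Hz.
|f − 473| = 9, so f = 473 ± 9.

464 Hz or 482 Hz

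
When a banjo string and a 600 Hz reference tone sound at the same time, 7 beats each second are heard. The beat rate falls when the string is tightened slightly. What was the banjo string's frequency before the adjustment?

|f − 600| = 7, so the banjo string was at either 593 Hz or 607 Hz.
Increasing tension raises a string's frequency; the adjustment raises the banjo string's frequency.
The beat rate fell, so the adjustment moved the banjo string toward 600 Hz — it must have started below the reference.

593 Hz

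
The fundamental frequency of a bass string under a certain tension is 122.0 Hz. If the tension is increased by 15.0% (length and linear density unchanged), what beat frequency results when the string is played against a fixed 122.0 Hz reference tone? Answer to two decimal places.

8.83 Hz

For a string, f ∝ √T, so the new frequency is 122.0·√1.150 = 130.8304 Hz.
f_beat = |130.8304 − 122.0| = 8.83 Hz.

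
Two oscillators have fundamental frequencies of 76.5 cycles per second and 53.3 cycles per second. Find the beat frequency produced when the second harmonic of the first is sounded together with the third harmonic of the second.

6.9 Hz

Second harmonic of the first: 2·76.5 = 153.0 Hz.
Third harmonic of the second: 3·53.3 = 159.9 Hz.
f_beat = |153.0 − 159.9| = 6.9 Hz.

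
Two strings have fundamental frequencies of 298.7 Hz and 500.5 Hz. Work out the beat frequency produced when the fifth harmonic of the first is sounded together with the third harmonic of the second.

8.0 Hz

Fifth harmonic of the first: 5·298.7 = 1493.5 Hz.
Third harmonic of the second: 3·500.5 = 1501.5 Hz.
f_beat = |1493.5 − 1501.5| = 8.0 Hz.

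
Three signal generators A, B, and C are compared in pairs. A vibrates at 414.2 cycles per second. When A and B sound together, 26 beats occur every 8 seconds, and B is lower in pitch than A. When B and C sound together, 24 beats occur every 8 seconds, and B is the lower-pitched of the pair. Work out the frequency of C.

A–B: Beat frequency = 26/8 = 3.25 Hz.
B is below A, so f_B = 414.2 − 3.25 = 410.95 Hz.
B–C: Beat frequency = 24/8 = 3 Hz.
C is above B, so f_C = 410.95 + 3 = 413.95 Hz.

413.95 Hz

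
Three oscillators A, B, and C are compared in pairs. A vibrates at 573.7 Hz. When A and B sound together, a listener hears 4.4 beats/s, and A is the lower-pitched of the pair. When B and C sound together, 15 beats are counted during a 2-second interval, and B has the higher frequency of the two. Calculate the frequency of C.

570.6 Hz

B is above A, so f_B = 573.7 + 4.4 = 578.1 Hz.
B–C: Beat frequency = 15/2 = 7.5 Hz.
C is below B, so f_C = 578.1 − 7.5 = 570.6 Hz.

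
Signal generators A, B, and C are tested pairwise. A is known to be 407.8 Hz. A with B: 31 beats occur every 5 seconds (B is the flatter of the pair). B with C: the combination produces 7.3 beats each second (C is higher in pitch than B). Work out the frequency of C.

408.9 Hz

A–B: Beat frequency = 31/5 = 6.2 Hz.
B is below A, so f_B = 407.8 − 6.2 = 401.6 Hz.
C is above B, so f_C = 401.6 + 7.3 = 408.9 Hz.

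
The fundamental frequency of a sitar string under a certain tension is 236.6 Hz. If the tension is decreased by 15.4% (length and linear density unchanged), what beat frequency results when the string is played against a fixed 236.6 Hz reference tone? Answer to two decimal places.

18.98 Hz

For a string, f ∝ √T, so the new frequency is 236.6·√0.846 = 217.6206 Hz.
f_beat = |217.6206 − 236.6| = 18.98 Hz.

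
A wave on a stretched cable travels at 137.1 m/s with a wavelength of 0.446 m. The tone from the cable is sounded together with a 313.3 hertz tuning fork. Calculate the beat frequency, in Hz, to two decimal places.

5.90 Hz

Source frequency f = v/λ = 137.1/0.446 = 307.3991 Hz.
f_beat = |307.3991 − 313.3| = 5.90 Hz.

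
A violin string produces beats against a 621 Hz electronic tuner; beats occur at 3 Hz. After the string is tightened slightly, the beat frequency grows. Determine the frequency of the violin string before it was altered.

|f − 621| = 3, so the violin string was at either 618 Hz or 624 Hz.
Increasing tension raises a string's frequency; the adjustment raises the violin string's frequency.
The beat rate rose, so the adjustment moved the violin string further from 621 Hz — it was already above the reference.

624 Hz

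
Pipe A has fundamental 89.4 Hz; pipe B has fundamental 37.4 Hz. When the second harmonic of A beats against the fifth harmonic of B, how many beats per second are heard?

8.2 Hz

Second harmonic of the first: 2·89.4 = 178.8 Hz.
Fifth harmonic of the second: 5·37.4 = 187.0 Hz.
f_beat = |178.8 − 187.0| = 8.2 Hz.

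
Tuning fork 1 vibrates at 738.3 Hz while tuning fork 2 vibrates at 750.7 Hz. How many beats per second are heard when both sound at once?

f_beat = |f₁ − f₂|.
|738.3 − 750.7| = 12.4 Hz.

12.4 Hz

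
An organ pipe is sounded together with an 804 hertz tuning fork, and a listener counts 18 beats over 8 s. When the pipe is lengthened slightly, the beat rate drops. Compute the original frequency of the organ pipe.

Beat frequency = 18/8 = 2.25 Hz.
|f − 804| = 2.25, so the organ pipe was at either 801.75 Hz or 806.25 Hz.
A longer pipe has a lower fundamental; the adjustment lowers the organ pipe's frequency.
The beat rate fell, so the adjustment moved the organ pipe toward 804 Hz — it must have started above the reference.

806.25 Hz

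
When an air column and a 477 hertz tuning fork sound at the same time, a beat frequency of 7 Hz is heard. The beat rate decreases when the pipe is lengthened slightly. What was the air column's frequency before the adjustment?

|f − 477| = 7, so the air column was at either 470 Hz or 484 Hz.
A longer pipe has a lower fundamental; the adjustment lowers the air column's frequency.
The beat rate fell, so the adjustment moved the air column toward 477 Hz — it must have started above the reference.

484 Hz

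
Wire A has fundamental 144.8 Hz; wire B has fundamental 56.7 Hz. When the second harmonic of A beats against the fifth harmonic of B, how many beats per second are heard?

6.1 Hz

Second harmonic of the first: 2·144.8 = 289.6 Hz.
Fifth harmonic of the second: 5·56.7 = 283.5 Hz.
f_beat = |289.6 − 283.5| = 6.1 Hz.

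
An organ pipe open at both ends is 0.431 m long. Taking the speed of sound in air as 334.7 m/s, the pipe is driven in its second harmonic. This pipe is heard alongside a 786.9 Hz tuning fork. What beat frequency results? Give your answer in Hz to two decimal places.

10.33 Hz

Open pipe: f_n = n·v/(2L) = 2·334.7/(2·0.431) = 776.5661 Hz.
f_beat = |776.5661 − 786.9| = 10.33 Hz.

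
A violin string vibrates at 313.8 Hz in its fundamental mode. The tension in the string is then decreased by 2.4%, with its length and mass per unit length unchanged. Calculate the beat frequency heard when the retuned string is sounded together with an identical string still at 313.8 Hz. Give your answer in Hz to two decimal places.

3.79 Hz

For a string, f ∝ √T, so the new frequency is 313.8·√0.976 = 310.0115 Hz.
f_beat = |310.0115 − 313.8| = 3.79 Hz.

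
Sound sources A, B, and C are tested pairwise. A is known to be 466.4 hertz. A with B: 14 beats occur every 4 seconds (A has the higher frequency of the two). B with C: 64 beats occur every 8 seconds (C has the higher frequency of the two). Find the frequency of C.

A–B: Beat frequency = 14/4 = 3.5 Hz.
B is below A, so f_B = 466.4 − 3.5 = 462.9 Hz.
B–C: Beat frequency = 64/8 = 8 Hz.
C is above B, so f_C = 462.9 + 8 = 470.9 Hz.

470.9 Hz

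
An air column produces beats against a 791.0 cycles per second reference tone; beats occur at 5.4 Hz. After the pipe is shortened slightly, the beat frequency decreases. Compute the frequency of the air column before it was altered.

|f − 791.0| = 5.4, so the air column was at either 785.6 Hz or 796.4 Hz.
A shorter pipe has a higher fundamental; the adjustment raises the air column's frequency.
The beat rate fell, so the adjustment moved the air column toward 791.0 Hz — it must have started below the reference.

785.6 Hz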